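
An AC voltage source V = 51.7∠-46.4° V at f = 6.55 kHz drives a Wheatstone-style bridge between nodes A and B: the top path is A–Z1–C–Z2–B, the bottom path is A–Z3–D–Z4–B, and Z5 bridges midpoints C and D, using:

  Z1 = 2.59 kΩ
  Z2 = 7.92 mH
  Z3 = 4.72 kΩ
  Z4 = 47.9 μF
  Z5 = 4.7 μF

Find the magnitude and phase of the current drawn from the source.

Step 1 — Angular frequency: ω = 2π·f = 2π·6550 = 4.115e+04 rad/s.
Step 2 — Component impedances:
  Z1: Z = R = 2590 Ω
  Z2: Z = jωL = j·4.115e+04·0.00792 = 0 + j325.9 Ω
  Z3: Z = R = 4720 Ω
  Z4: Z = 1/(jωC) = -j/(ω·C) = 0 - j0.5073 Ω
  Z5: Z = 1/(jωC) = -j/(ω·C) = 0 - j5.17 Ω
Step 3 — Bridge requires nodal analysis (the Z5 bridge couples midpoints C and D, so the two paths cannot be reduced to a simple series/parallel combination). Setting node B to ground and injecting 1 A at node A, the 3-node admittance system at A, C, D solves to V_A = Z_AB = 1672 - j2.709 Ω = 1672∠-0.1° Ω.
Step 4 — Source phasor: V = 51.7∠-46.4° V = 35.65 - j37.44 V.
Step 5 — Ohm's law: I = V / Z_total = (35.65 - j37.44) / (1672 - j2.709) = 0.02136 - j0.02235 A.
Step 6 — Convert to polar: |I| = 0.03091 A, ∠I = -46.3°.

I = 0.03091∠-46.3° A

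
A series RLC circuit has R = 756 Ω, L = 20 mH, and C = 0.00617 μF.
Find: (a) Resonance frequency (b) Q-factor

Step 1 — Resonance condition Im(Z)=0 gives ω₀ = 1/√(LC).
Step 2 — ω₀ = 1/√(0.02·6.17e-09) = 9.002e+04 rad/s.
Step 3 — f₀ = ω₀/(2π) = 1.433e+04 Hz.
Step 4 — Series Q: Q = ω₀L/R = 9.002e+04·0.02/756 = 2.382.

(a) f₀ = 1.433e+04 Hz  (b) Q = 2.382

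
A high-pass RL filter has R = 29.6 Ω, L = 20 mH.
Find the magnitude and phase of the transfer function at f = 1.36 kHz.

Step 1 — Angular frequency: ω = 2π·1360 = 8545 rad/s.
Step 2 — Transfer function: H(jω) = jωL/(R + jωL).
Step 3 — Numerator jωL = j·170.9; denominator R + jωL = 29.6 + j170.9.
Step 4 — H = 0.9709 + j0.1682.
Step 5 — Magnitude: |H| = 0.9853 (-0.1 dB); phase: φ = 9.8°.

|H| = 0.9853 (-0.1 dB), φ = 9.8°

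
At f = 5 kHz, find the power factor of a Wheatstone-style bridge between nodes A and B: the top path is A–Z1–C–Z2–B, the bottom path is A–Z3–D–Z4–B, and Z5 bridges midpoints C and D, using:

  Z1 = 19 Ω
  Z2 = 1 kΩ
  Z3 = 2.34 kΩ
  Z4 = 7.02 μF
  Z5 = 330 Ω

Step 1 — Angular frequency: ω = 2π·f = 2π·5000 = 3.142e+04 rad/s.
Step 2 — Component impedances:
  Z1: Z = R = 19 Ω
  Z2: Z = R = 1000 Ω
  Z3: Z = R = 2340 Ω
  Z4: Z = 1/(jωC) = -j/(ω·C) = 0 - j4.534 Ω
  Z5: Z = R = 330 Ω
Step 3 — Bridge requires nodal analysis (the Z5 bridge couples midpoints C and D, so the two paths cannot be reduced to a simple series/parallel combination). Setting node B to ground and injecting 1 A at node A, the 3-node admittance system at A, C, D solves to V_A = Z_AB = 239.8 - j2.74 Ω = 239.8∠-0.7° Ω.
Step 4 — Power factor: PF = cos(φ) = Re(Z)/|Z| = 239.76/239.78 = 0.9999.
Step 5 — Type: Im(Z) = -2.74 ⇒ leading (phase φ = -0.7°).

PF = 0.9999 (leading, φ = -0.7°)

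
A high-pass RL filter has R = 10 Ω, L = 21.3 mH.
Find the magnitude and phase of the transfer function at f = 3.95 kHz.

Step 1 — Angular frequency: ω = 2π·3950 = 2.482e+04 rad/s.
Step 2 — Transfer function: H(jω) = jωL/(R + jωL).
Step 3 — Numerator jωL = j·528.6; denominator R + jωL = 10 + j528.6.
Step 4 — H = 0.9996 + j0.01891.
Step 5 — Magnitude: |H| = 0.9998 (-0.0 dB); phase: φ = 1.1°.

|H| = 0.9998 (-0.0 dB), φ = 1.1°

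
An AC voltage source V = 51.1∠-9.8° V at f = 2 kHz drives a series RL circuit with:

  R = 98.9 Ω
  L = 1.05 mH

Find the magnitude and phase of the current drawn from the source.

Step 1 — Angular frequency: ω = 2π·f = 2π·2000 = 1.257e+04 rad/s.
Step 2 — Component impedances:
  R: Z = R = 98.9 Ω
  L: Z = jωL = j·1.257e+04·0.00105 = 0 + j13.19 Ω
Step 3 — Series combination: Z_total = R + L = 98.9 + j13.19 Ω = 99.78∠7.6° Ω.
Step 4 — Source phasor: V = 51.1∠-9.8° V = 50.35 - j8.698 V.
Step 5 — Ohm's law: I = V / Z_total = (50.35 - j8.698) / (98.9 + j13.19) = 0.4887 - j0.1531 A.
Step 6 — Convert to polar: |I| = 0.5121 A, ∠I = -17.4°.

I = 0.5121∠-17.4° A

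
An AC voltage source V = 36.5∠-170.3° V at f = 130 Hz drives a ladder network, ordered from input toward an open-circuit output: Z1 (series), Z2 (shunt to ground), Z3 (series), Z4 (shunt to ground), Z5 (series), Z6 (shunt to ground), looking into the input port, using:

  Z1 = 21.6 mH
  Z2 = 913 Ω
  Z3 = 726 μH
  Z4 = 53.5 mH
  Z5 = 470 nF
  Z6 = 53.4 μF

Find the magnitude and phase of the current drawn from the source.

Step 1 — Angular frequency: ω = 2π·f = 2π·130 = 816.8 rad/s.
Step 2 — Component impedances:
  Z1: Z = jωL = j·816.8·0.0216 = 0 + j17.64 Ω
  Z2: Z = R = 913 Ω
  Z3: Z = jωL = j·816.8·0.000726 = 0 + j0.593 Ω
  Z4: Z = jωL = j·816.8·0.0535 = 0 + j43.7 Ω
  Z5: Z = 1/(jωC) = -j/(ω·C) = 0 - j2605 Ω
  Z6: Z = 1/(jωC) = -j/(ω·C) = 0 - j22.93 Ω
Step 3 — Ladder network (open output): work backward from the far end, alternating series and parallel combinations. Z_in = 2.216 + j62.57 Ω = 62.6∠88.0° Ω.
Step 4 — Source phasor: V = 36.5∠-170.3° V = -35.98 - j6.15 V.
Step 5 — Ohm's law: I = V / Z_total = (-35.98 - j6.15) / (2.216 + j62.57) = -0.1185 + j0.5709 A.
Step 6 — Convert to polar: |I| = 0.583 A, ∠I = 101.7°.

I = 0.583∠101.7° A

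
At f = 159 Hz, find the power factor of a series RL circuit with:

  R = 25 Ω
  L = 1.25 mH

Step 1 — Angular frequency: ω = 2π·f = 2π·159 = 999 rad/s.
Step 2 — Component impedances:
  R: Z = R = 25 Ω
  L: Z = jωL = j·999·0.00125 = 0 + j1.249 Ω
Step 3 — Series combination: Z_total = R + L = 25 + j1.249 Ω = 25.03∠2.9° Ω.
Step 4 — Power factor: PF = cos(φ) = Re(Z)/|Z| = 25/25.03 = 0.9988.
Step 5 — Type: Im(Z) = 1.249 ⇒ lagging (phase φ = 2.9°).

PF = 0.9988 (lagging, φ = 2.9°)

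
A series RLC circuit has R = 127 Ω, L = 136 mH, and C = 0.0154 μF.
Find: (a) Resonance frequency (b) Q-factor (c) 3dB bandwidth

Step 1 — Resonance: ω₀ = 1/√(LC) = 1/√(0.136·1.54e-08) = 2.185e+04 rad/s.
Step 2 — f₀ = ω₀/(2π) = 3478 Hz.
Step 3 — Series Q: Q = ω₀L/R = 2.185e+04·0.136/127 = 23.4.
Step 4 — Bandwidth: Δω = ω₀/Q = 933.8 rad/s; BW = Δω/(2π) = 148.6 Hz.

(a) f₀ = 3478 Hz  (b) Q = 23.4  (c) BW = 148.6 Hz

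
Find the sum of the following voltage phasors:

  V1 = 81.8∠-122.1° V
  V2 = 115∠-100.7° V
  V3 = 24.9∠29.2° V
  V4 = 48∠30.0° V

Step 1 — Convert each phasor to rectangular form:
  V1 = 81.8·(cos(-122.1°) + j·sin(-122.1°)) = -43.47 - j69.29 V
  V2 = 115·(cos(-100.7°) + j·sin(-100.7°)) = -21.35 - j113 V
  V3 = 24.9·(cos(29.2°) + j·sin(29.2°)) = 21.74 + j12.15 V
  V4 = 48·(cos(30.0°) + j·sin(30.0°)) = 41.57 + j24 V
Step 2 — Sum components: V_total = -1.515 - j146.1 V.
Step 3 — Convert to polar: |V_total| = 146.2 V, ∠V_total = -90.6°.

V_total = 146.2∠-90.6° V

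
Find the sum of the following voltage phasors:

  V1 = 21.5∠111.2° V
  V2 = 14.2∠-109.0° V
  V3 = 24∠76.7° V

Step 1 — Convert each phasor to rectangular form:
  V1 = 21.5·(cos(111.2°) + j·sin(111.2°)) = -7.775 + j20.04 V
  V2 = 14.2·(cos(-109.0°) + j·sin(-109.0°)) = -4.623 - j13.43 V
  V3 = 24·(cos(76.7°) + j·sin(76.7°)) = 5.521 + j23.36 V
Step 2 — Sum components: V_total = -6.877 + j29.97 V.
Step 3 — Convert to polar: |V_total| = 30.75 V, ∠V_total = 102.9°.

V_total = 30.75∠102.9° V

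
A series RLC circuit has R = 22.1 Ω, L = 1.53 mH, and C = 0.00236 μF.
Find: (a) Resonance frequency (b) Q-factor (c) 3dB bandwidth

Step 1 — Resonance: ω₀ = 1/√(LC) = 1/√(0.00153·2.36e-09) = 5.263e+05 rad/s.
Step 2 — f₀ = ω₀/(2π) = 8.376e+04 Hz.
Step 3 — Series Q: Q = ω₀L/R = 5.263e+05·0.00153/22.1 = 36.43.
Step 4 — Bandwidth: Δω = ω₀/Q = 1.444e+04 rad/s; BW = Δω/(2π) = 2299 Hz.

(a) f₀ = 8.376e+04 Hz  (b) Q = 36.43  (c) BW = 2299 Hz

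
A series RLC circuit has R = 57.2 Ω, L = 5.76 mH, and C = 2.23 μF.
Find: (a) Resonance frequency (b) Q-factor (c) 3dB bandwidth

Step 1 — Resonance: ω₀ = 1/√(LC) = 1/√(0.00576·2.23e-06) = 8823 rad/s.
Step 2 — f₀ = ω₀/(2π) = 1404 Hz.
Step 3 — Series Q: Q = ω₀L/R = 8823·0.00576/57.2 = 0.8885.
Step 4 — Bandwidth: Δω = ω₀/Q = 9931 rad/s; BW = Δω/(2π) = 1580 Hz.

(a) f₀ = 1404 Hz  (b) Q = 0.8885  (c) BW = 1580 Hz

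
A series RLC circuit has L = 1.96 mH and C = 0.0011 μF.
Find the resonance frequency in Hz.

Step 1 — Resonance condition Im(Z)=0 gives ω₀ = 1/√(LC).
Step 2 — ω₀ = 1/√(0.00196·1.1e-09) = 6.81e+05 rad/s.
Step 3 — f₀ = ω₀/(2π) = 1.084e+05 Hz.

f₀ = 1.084e+05 Hz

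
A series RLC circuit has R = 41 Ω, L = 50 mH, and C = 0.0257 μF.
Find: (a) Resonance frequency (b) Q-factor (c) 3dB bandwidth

Step 1 — Resonance condition Im(Z)=0 gives ω₀ = 1/√(LC).
Step 2 — ω₀ = 1/√(0.05·2.57e-08) = 2.79e+04 rad/s.
Step 3 — f₀ = ω₀/(2π) = 4440 Hz.
Step 4 — Series Q: Q = ω₀L/R = 2.79e+04·0.05/41 = 34.02.
Step 5 — 3dB bandwidth: Δω = ω₀/Q = 820 rad/s; BW = Δω/(2π) = 130.5 Hz.

(a) f₀ = 4440 Hz  (b) Q = 34.02  (c) BW = 130.5 Hz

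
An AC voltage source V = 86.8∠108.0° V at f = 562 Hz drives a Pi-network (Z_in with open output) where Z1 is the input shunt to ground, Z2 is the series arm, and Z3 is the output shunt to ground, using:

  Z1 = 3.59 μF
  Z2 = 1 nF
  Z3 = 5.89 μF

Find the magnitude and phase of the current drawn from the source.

Step 1 — Angular frequency: ω = 2π·f = 2π·562 = 3531 rad/s.
Step 2 — Component impedances:
  Z1: Z = 1/(jωC) = -j/(ω·C) = 0 - j78.88 Ω
  Z2: Z = 1/(jωC) = -j/(ω·C) = 0 - j2.832e+05 Ω
  Z3: Z = 1/(jωC) = -j/(ω·C) = 0 - j48.08 Ω
Step 3 — With open output, the series arm Z2 and the output shunt Z3 appear in series to ground: Z2 + Z3 = 0 - j2.832e+05 Ω.
Step 4 — Parallel with input shunt Z1: Z_in = Z1 || (Z2 + Z3) = 0 - j78.86 Ω = 78.86∠-90.0° Ω.
Step 5 — Source phasor: V = 86.8∠108.0° V = -26.82 + j82.55 V.
Step 6 — Ohm's law: I = V / Z_total = (-26.82 + j82.55) / (0 - j78.86) = -1.047 - j0.3401 A.
Step 7 — Convert to polar: |I| = 1.101 A, ∠I = -162.0°.

I = 1.101∠-162.0° A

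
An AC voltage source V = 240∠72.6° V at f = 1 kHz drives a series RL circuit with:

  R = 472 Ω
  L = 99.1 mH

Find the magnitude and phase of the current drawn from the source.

Step 1 — Angular frequency: ω = 2π·f = 2π·1000 = 6283 rad/s.
Step 2 — Component impedances:
  R: Z = R = 472 Ω
  L: Z = jωL = j·6283·0.0991 = 0 + j622.7 Ω
Step 3 — Series combination: Z_total = R + L = 472 + j622.7 Ω = 781.3∠52.8° Ω.
Step 4 — Source phasor: V = 240∠72.6° V = 71.77 + j229 V.
Step 5 — Ohm's law: I = V / Z_total = (71.77 + j229) / (472 + j622.7) = 0.2891 + j0.1039 A.
Step 6 — Convert to polar: |I| = 0.3072 A, ∠I = 19.8°.

I = 0.3072∠19.8° A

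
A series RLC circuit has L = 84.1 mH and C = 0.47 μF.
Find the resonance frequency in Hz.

Step 1 — Resonance condition Im(Z)=0 gives ω₀ = 1/√(LC).
Step 2 — ω₀ = 1/√(0.0841·4.7e-07) = 5030 rad/s.
Step 3 — f₀ = ω₀/(2π) = 800.5 Hz.

f₀ = 800.5 Hz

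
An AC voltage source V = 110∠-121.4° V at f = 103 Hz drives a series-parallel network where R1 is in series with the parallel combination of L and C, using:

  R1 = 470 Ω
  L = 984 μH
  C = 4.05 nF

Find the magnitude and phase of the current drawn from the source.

Step 1 — Angular frequency: ω = 2π·f = 2π·103 = 647.2 rad/s.
Step 2 — Component impedances:
  R1: Z = R = 470 Ω
  L: Z = jωL = j·647.2·0.000984 = 0 + j0.6368 Ω
  C: Z = 1/(jωC) = -j/(ω·C) = 0 - j3.815e+05 Ω
Step 3 — Parallel branch: L || C = 1/(1/L + 1/C) = 0 + j0.6368 Ω.
Step 4 — Series with R1: Z_total = R1 + (L || C) = 470 + j0.6368 Ω = 470∠0.1° Ω.
Step 5 — Source phasor: V = 110∠-121.4° V = -57.31 - j93.89 V.
Step 6 — Ohm's law: I = V / Z_total = (-57.31 - j93.89) / (470 + j0.6368) = -0.1222 - j0.1996 A.
Step 7 — Convert to polar: |I| = 0.234 A, ∠I = -121.5°.

I = 0.234∠-121.5° A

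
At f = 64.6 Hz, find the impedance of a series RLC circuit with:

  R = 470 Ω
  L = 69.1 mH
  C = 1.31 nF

Step 1 — Angular frequency: ω = 2π·f = 2π·64.6 = 405.9 rad/s.
Step 2 — Component impedances:
  R: Z = R = 470 Ω
  L: Z = jωL = j·405.9·0.0691 = 0 + j28.05 Ω
  C: Z = 1/(jωC) = -j/(ω·C) = 0 - j1.881e+06 Ω
Step 3 — Series combination: Z_total = R + L + C = 470 - j1.881e+06 Ω = 1.881e+06∠-90.0° Ω.

Z = 470 - j1.881e+06 Ω = 1.881e+06∠-90.0° Ω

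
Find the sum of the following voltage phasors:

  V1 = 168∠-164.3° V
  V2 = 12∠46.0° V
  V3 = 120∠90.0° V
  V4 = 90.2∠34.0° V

Step 1 — Convert each phasor to rectangular form:
  V1 = 168·(cos(-164.3°) + j·sin(-164.3°)) = -161.7 - j45.46 V
  V2 = 12·(cos(46.0°) + j·sin(46.0°)) = 8.336 + j8.632 V
  V3 = 120·(cos(90.0°) + j·sin(90.0°)) = 0 + j120 V
  V4 = 90.2·(cos(34.0°) + j·sin(34.0°)) = 74.78 + j50.44 V
Step 2 — Sum components: V_total = -78.62 + j133.6 V.
Step 3 — Convert to polar: |V_total| = 155 V, ∠V_total = 120.5°.

V_total = 155∠120.5° V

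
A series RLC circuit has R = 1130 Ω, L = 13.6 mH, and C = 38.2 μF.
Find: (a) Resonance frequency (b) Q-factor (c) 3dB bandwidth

Step 1 — Resonance: ω₀ = 1/√(LC) = 1/√(0.0136·3.82e-05) = 1387 rad/s.
Step 2 — f₀ = ω₀/(2π) = 220.8 Hz.
Step 3 — Series Q: Q = ω₀L/R = 1387·0.0136/1130 = 0.0167.
Step 4 — Bandwidth: Δω = ω₀/Q = 8.309e+04 rad/s; BW = Δω/(2π) = 1.322e+04 Hz.

(a) f₀ = 220.8 Hz  (b) Q = 0.0167  (c) BW = 1.322e+04 Hz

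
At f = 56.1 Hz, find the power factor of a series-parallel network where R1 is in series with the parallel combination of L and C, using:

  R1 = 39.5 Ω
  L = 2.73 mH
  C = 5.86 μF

Step 1 — Angular frequency: ω = 2π·f = 2π·56.1 = 352.5 rad/s.
Step 2 — Component impedances:
  R1: Z = R = 39.5 Ω
  L: Z = jωL = j·352.5·0.00273 = 0 + j0.9623 Ω
  C: Z = 1/(jωC) = -j/(ω·C) = 0 - j484.1 Ω
Step 3 — Parallel branch: L || C = 1/(1/L + 1/C) = 0 + j0.9642 Ω.
Step 4 — Series with R1: Z_total = R1 + (L || C) = 39.5 + j0.9642 Ω = 39.51∠1.4° Ω.
Step 5 — Power factor: PF = cos(φ) = Re(Z)/|Z| = 39.5/39.51 = 0.9997.
Step 6 — Type: Im(Z) = 0.9642 ⇒ lagging (phase φ = 1.4°).

PF = 0.9997 (lagging, φ = 1.4°)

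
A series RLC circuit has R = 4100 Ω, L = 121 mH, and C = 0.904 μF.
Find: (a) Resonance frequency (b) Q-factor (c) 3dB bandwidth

Step 1 — Resonance: ω₀ = 1/√(LC) = 1/√(0.121·9.04e-07) = 3024 rad/s.
Step 2 — f₀ = ω₀/(2π) = 481.2 Hz.
Step 3 — Series Q: Q = ω₀L/R = 3024·0.121/4100 = 0.08923.
Step 4 — Bandwidth: Δω = ω₀/Q = 3.388e+04 rad/s; BW = Δω/(2π) = 5393 Hz.

(a) f₀ = 481.2 Hz  (b) Q = 0.08923  (c) BW = 5393 Hz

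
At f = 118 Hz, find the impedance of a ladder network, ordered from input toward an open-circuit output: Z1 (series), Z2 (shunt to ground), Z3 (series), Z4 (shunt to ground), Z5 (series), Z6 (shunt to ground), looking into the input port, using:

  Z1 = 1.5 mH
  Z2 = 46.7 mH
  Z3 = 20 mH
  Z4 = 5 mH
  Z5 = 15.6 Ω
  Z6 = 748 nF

Step 1 — Angular frequency: ω = 2π·f = 2π·118 = 741.4 rad/s.
Step 2 — Component impedances:
  Z1: Z = jωL = j·741.4·0.0015 = 0 + j1.112 Ω
  Z2: Z = jωL = j·741.4·0.0467 = 0 + j34.62 Ω
  Z3: Z = jωL = j·741.4·0.02 = 0 + j14.83 Ω
  Z4: Z = jωL = j·741.4·0.005 = 0 + j3.707 Ω
  Z5: Z = R = 15.6 Ω
  Z6: Z = 1/(jωC) = -j/(ω·C) = 0 - j1803 Ω
Step 3 — Ladder network (open output): work backward from the far end, alternating series and parallel combinations. Z_in = 2.808e-05 + j13.19 Ω = 13.19∠90.0° Ω.

Z = 2.808e-05 + j13.19 Ω = 13.19∠90.0° Ω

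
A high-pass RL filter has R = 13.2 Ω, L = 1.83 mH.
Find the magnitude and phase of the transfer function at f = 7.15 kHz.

Step 1 — Angular frequency: ω = 2π·7150 = 4.492e+04 rad/s.
Step 2 — Transfer function: H(jω) = jωL/(R + jωL).
Step 3 — Numerator jωL = j·82.21; denominator R + jωL = 13.2 + j82.21.
Step 4 — H = 0.9749 + j0.1565.
Step 5 — Magnitude: |H| = 0.9874 (-0.1 dB); phase: φ = 9.1°.

|H| = 0.9874 (-0.1 dB), φ = 9.1°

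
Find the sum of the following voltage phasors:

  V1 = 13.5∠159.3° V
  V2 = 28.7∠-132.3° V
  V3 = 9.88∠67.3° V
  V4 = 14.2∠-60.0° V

Step 1 — Convert each phasor to rectangular form:
  V1 = 13.5·(cos(159.3°) + j·sin(159.3°)) = -12.63 + j4.772 V
  V2 = 28.7·(cos(-132.3°) + j·sin(-132.3°)) = -19.32 - j21.23 V
  V3 = 9.88·(cos(67.3°) + j·sin(67.3°)) = 3.813 + j9.115 V
  V4 = 14.2·(cos(-60.0°) + j·sin(-60.0°)) = 7.1 - j12.3 V
Step 2 — Sum components: V_total = -21.03 - j19.64 V.
Step 3 — Convert to polar: |V_total| = 28.77 V, ∠V_total = -137.0°.

V_total = 28.77∠-137.0° V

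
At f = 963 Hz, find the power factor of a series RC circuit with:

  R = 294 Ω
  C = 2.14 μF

Step 1 — Angular frequency: ω = 2π·f = 2π·963 = 6051 rad/s.
Step 2 — Component impedances:
  R: Z = R = 294 Ω
  C: Z = 1/(jωC) = -j/(ω·C) = 0 - j77.23 Ω
Step 3 — Series combination: Z_total = R + C = 294 - j77.23 Ω = 304∠-14.7° Ω.
Step 4 — Power factor: PF = cos(φ) = Re(Z)/|Z| = 294/303.97 = 0.9672.
Step 5 — Type: Im(Z) = -77.23 ⇒ leading (phase φ = -14.7°).

PF = 0.9672 (leading, φ = -14.7°)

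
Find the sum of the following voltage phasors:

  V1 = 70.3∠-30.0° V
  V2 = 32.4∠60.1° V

Step 1 — Convert each phasor to rectangular form:
  V1 = 70.3·(cos(-30.0°) + j·sin(-30.0°)) = 60.88 - j35.15 V
  V2 = 32.4·(cos(60.1°) + j·sin(60.1°)) = 16.15 + j28.09 V
Step 2 — Sum components: V_total = 77.03 - j7.063 V.
Step 3 — Convert to polar: |V_total| = 77.36 V, ∠V_total = -5.2°.

V_total = 77.36∠-5.2° V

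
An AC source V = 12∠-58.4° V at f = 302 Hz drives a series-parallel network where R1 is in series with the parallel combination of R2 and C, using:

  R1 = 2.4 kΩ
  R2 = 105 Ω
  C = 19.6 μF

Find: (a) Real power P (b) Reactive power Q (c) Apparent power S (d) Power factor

Step 1 — Angular frequency: ω = 2π·f = 2π·302 = 1898 rad/s.
Step 2 — Component impedances:
  R1: Z = R = 2400 Ω
  R2: Z = R = 105 Ω
  C: Z = 1/(jωC) = -j/(ω·C) = 0 - j26.89 Ω
Step 3 — Parallel branch: R2 || C = 1/(1/R2 + 1/C) = 6.462 - j25.23 Ω.
Step 4 — Series with R1: Z_total = R1 + (R2 || C) = 2406 - j25.23 Ω = 2407∠-0.6° Ω.
Step 5 — Source phasor: V = 12∠-58.4° V = 6.288 - j10.22 V.
Step 6 — Current: I = V / Z = 0.002657 - j0.004219 A = 0.004986∠-57.8° A.
Step 7 — Complex power: S = V·I* = 0.05983 - j0.0006274 VA.
Step 8 — Real power: P = Re(S) = 0.05983 W.
Step 9 — Reactive power: Q = Im(S) = -0.0006274 VAR.
Step 10 — Apparent power: |S| = 0.05984 VA.
Step 11 — Power factor: PF = P/|S| = 0.9999 (leading).

(a) P = 0.05983 W  (b) Q = -0.0006274 VAR  (c) S = 0.05984 VA  (d) PF = 0.9999 (leading)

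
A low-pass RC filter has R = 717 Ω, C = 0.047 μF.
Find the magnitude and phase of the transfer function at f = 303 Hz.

Step 1 — Angular frequency: ω = 2π·303 = 1904 rad/s.
Step 2 — Transfer function: H(jω) = 1/(1 + jωRC).
Step 3 — Denominator: 1 + jωRC = 1 + j·1904·717·4.7e-08 = 1 + j0.06416.
Step 4 — H = 0.9959 - j0.06389.
Step 5 — Magnitude: |H| = 0.9979 (-0.0 dB); phase: φ = -3.7°.

|H| = 0.9979 (-0.0 dB), φ = -3.7°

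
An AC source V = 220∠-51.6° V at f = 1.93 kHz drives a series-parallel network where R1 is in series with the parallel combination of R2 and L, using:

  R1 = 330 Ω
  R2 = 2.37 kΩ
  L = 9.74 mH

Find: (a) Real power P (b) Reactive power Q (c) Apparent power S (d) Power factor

Step 1 — Angular frequency: ω = 2π·f = 2π·1930 = 1.213e+04 rad/s.
Step 2 — Component impedances:
  R1: Z = R = 330 Ω
  R2: Z = R = 2370 Ω
  L: Z = jωL = j·1.213e+04·0.00974 = 0 + j118.1 Ω
Step 3 — Parallel branch: R2 || L = 1/(1/R2 + 1/L) = 5.872 + j117.8 Ω.
Step 4 — Series with R1: Z_total = R1 + (R2 || L) = 335.9 + j117.8 Ω = 355.9∠19.3° Ω.
Step 5 — Source phasor: V = 220∠-51.6° V = 136.7 - j172.4 V.
Step 6 — Current: I = V / Z = 0.2019 - j0.5842 A = 0.6181∠-70.9° A.
Step 7 — Complex power: S = V·I* = 128.3 + j45.01 VA.
Step 8 — Real power: P = Re(S) = 128.3 W.
Step 9 — Reactive power: Q = Im(S) = 45.01 VAR.
Step 10 — Apparent power: |S| = 136 VA.
Step 11 — Power factor: PF = P/|S| = 0.9436 (lagging).

(a) P = 128.3 W  (b) Q = 45.01 VAR  (c) S = 136 VA  (d) PF = 0.9436 (lagging)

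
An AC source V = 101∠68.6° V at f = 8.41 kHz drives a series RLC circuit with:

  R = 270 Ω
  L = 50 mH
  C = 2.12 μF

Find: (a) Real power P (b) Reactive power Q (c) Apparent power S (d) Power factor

Step 1 — Angular frequency: ω = 2π·f = 2π·8410 = 5.284e+04 rad/s.
Step 2 — Component impedances:
  R: Z = R = 270 Ω
  L: Z = jωL = j·5.284e+04·0.05 = 0 + j2642 Ω
  C: Z = 1/(jωC) = -j/(ω·C) = 0 - j8.927 Ω
Step 3 — Series combination: Z_total = R + L + C = 270 + j2633 Ω = 2647∠84.1° Ω.
Step 4 — Source phasor: V = 101∠68.6° V = 36.85 + j94.04 V.
Step 5 — Current: I = V / Z = 0.03676 - j0.01023 A = 0.03816∠-15.5° A.
Step 6 — Complex power: S = V·I* = 0.3931 + j3.834 VA.
Step 7 — Real power: P = Re(S) = 0.3931 W.
Step 8 — Reactive power: Q = Im(S) = 3.834 VAR.
Step 9 — Apparent power: |S| = 3.854 VA.
Step 10 — Power factor: PF = P/|S| = 0.102 (lagging).

(a) P = 0.3931 W  (b) Q = 3.834 VAR  (c) S = 3.854 VA  (d) PF = 0.102 (lagging)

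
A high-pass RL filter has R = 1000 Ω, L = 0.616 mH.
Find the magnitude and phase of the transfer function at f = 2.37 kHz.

Step 1 — Angular frequency: ω = 2π·2370 = 1.489e+04 rad/s.
Step 2 — Transfer function: H(jω) = jωL/(R + jωL).
Step 3 — Numerator jωL = j·9.173; denominator R + jωL = 1000 + j9.173.
Step 4 — H = 8.414e-05 + j0.009172.
Step 5 — Magnitude: |H| = 0.009173 (-40.8 dB); phase: φ = 89.5°.

|H| = 0.009173 (-40.8 dB), φ = 89.5°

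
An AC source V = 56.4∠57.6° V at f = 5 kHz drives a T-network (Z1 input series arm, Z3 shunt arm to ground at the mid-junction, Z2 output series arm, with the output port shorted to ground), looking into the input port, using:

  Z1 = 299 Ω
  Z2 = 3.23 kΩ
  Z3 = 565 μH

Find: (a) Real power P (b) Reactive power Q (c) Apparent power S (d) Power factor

Step 1 — Angular frequency: ω = 2π·f = 2π·5000 = 3.142e+04 rad/s.
Step 2 — Component impedances:
  Z1: Z = R = 299 Ω
  Z2: Z = R = 3230 Ω
  Z3: Z = jωL = j·3.142e+04·0.000565 = 0 + j17.75 Ω
Step 3 — With the output port shorted to ground, the output series arm Z2 runs from the junction to ground; the shunt arm Z3 also runs from the junction to ground. They appear in parallel: Z3 || Z2 = 0.09754 + j17.75 Ω.
Step 4 — Series with input arm Z1: Z_in = Z1 + (Z3 || Z2) = 299.1 + j17.75 Ω = 299.6∠3.4° Ω.
Step 5 — Source phasor: V = 56.4∠57.6° V = 30.22 + j47.62 V.
Step 6 — Current: I = V / Z = 0.1101 + j0.1527 A = 0.1882∠54.2° A.
Step 7 — Complex power: S = V·I* = 10.6 + j0.6289 VA.
Step 8 — Real power: P = Re(S) = 10.6 W.
Step 9 — Reactive power: Q = Im(S) = 0.6289 VAR.
Step 10 — Apparent power: |S| = 10.62 VA.
Step 11 — Power factor: PF = P/|S| = 0.9982 (lagging).

(a) P = 10.6 W  (b) Q = 0.6289 VAR  (c) S = 10.62 VA  (d) PF = 0.9982 (lagging)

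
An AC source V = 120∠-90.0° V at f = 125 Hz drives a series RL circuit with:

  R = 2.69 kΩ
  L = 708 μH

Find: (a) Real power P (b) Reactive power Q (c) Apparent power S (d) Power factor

Step 1 — Angular frequency: ω = 2π·f = 2π·125 = 785.4 rad/s.
Step 2 — Component impedances:
  R: Z = R = 2690 Ω
  L: Z = jωL = j·785.4·0.000708 = 0 + j0.5561 Ω
Step 3 — Series combination: Z_total = R + L = 2690 + j0.5561 Ω = 2690∠0.0° Ω.
Step 4 — Source phasor: V = 120∠-90.0° V = 0 - j120 V.
Step 5 — Current: I = V / Z = -9.221e-06 - j0.04461 A = 0.04461∠-90.0° A.
Step 6 — Complex power: S = V·I* = 5.353 + j0.001107 VA.
Step 7 — Real power: P = Re(S) = 5.353 W.
Step 8 — Reactive power: Q = Im(S) = 0.001107 VAR.
Step 9 — Apparent power: |S| = 5.353 VA.
Step 10 — Power factor: PF = P/|S| = 1 (lagging).

(a) P = 5.353 W  (b) Q = 0.001107 VAR  (c) S = 5.353 VA  (d) PF = 1 (lagging)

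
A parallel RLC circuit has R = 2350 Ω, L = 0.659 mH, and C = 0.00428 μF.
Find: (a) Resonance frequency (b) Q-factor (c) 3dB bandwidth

Step 1 — Resonance: ω₀ = 1/√(LC) = 1/√(0.000659·4.28e-09) = 5.954e+05 rad/s.
Step 2 — f₀ = ω₀/(2π) = 9.477e+04 Hz.
Step 3 — Parallel Q: Q = R/(ω₀L) = 2350/(5.954e+05·0.000659) = 5.989.
Step 4 — Bandwidth: Δω = ω₀/Q = 9.942e+04 rad/s; BW = Δω/(2π) = 1.582e+04 Hz.

(a) f₀ = 9.477e+04 Hz  (b) Q = 5.989  (c) BW = 1.582e+04 Hz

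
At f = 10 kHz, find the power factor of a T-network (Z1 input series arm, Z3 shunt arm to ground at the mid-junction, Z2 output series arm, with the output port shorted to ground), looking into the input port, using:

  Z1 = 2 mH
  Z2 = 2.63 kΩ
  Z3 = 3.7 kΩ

Step 1 — Angular frequency: ω = 2π·f = 2π·1e+04 = 6.283e+04 rad/s.
Step 2 — Component impedances:
  Z1: Z = jωL = j·6.283e+04·0.002 = 0 + j125.7 Ω
  Z2: Z = R = 2630 Ω
  Z3: Z = R = 3700 Ω
Step 3 — With the output port shorted to ground, the output series arm Z2 runs from the junction to ground; the shunt arm Z3 also runs from the junction to ground. They appear in parallel: Z3 || Z2 = 1537 Ω.
Step 4 — Series with input arm Z1: Z_in = Z1 + (Z3 || Z2) = 1537 + j125.7 Ω = 1542∠4.7° Ω.
Step 5 — Power factor: PF = cos(φ) = Re(Z)/|Z| = 1537.3/1542.4 = 0.9967.
Step 6 — Type: Im(Z) = 125.7 ⇒ lagging (phase φ = 4.7°).

PF = 0.9967 (lagging, φ = 4.7°)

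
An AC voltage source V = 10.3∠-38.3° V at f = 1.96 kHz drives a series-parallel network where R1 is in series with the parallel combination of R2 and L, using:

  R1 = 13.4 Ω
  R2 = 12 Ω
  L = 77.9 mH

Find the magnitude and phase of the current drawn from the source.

Step 1 — Angular frequency: ω = 2π·f = 2π·1960 = 1.232e+04 rad/s.
Step 2 — Component impedances:
  R1: Z = R = 13.4 Ω
  R2: Z = R = 12 Ω
  L: Z = jωL = j·1.232e+04·0.0779 = 0 + j959.3 Ω
Step 3 — Parallel branch: R2 || L = 1/(1/R2 + 1/L) = 12 + j0.1501 Ω.
Step 4 — Series with R1: Z_total = R1 + (R2 || L) = 25.4 + j0.1501 Ω = 25.4∠0.3° Ω.
Step 5 — Source phasor: V = 10.3∠-38.3° V = 8.083 - j6.384 V.
Step 6 — Ohm's law: I = V / Z_total = (8.083 - j6.384) / (25.4 + j0.1501) = 0.3168 - j0.2532 A.
Step 7 — Convert to polar: |I| = 0.4055 A, ∠I = -38.6°.

I = 0.4055∠-38.6° A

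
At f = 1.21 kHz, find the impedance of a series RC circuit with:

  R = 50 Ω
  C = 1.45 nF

Step 1 — Angular frequency: ω = 2π·f = 2π·1210 = 7603 rad/s.
Step 2 — Component impedances:
  R: Z = R = 50 Ω
  C: Z = 1/(jωC) = -j/(ω·C) = 0 - j9.071e+04 Ω
Step 3 — Series combination: Z_total = R + C = 50 - j9.071e+04 Ω = 9.071e+04∠-90.0° Ω.

Z = 50 - j9.071e+04 Ω = 9.071e+04∠-90.0° Ω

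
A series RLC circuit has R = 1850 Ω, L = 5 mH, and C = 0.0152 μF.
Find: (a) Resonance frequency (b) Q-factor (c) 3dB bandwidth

Step 1 — Resonance: ω₀ = 1/√(LC) = 1/√(0.005·1.52e-08) = 1.147e+05 rad/s.
Step 2 — f₀ = ω₀/(2π) = 1.826e+04 Hz.
Step 3 — Series Q: Q = ω₀L/R = 1.147e+05·0.005/1850 = 0.31.
Step 4 — Bandwidth: Δω = ω₀/Q = 3.7e+05 rad/s; BW = Δω/(2π) = 5.889e+04 Hz.

(a) f₀ = 1.826e+04 Hz  (b) Q = 0.31  (c) BW = 5.889e+04 Hz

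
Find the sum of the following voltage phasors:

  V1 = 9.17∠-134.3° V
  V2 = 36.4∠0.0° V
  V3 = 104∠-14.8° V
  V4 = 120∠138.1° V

Step 1 — Convert each phasor to rectangular form:
  V1 = 9.17·(cos(-134.3°) + j·sin(-134.3°)) = -6.404 - j6.563 V
  V2 = 36.4·(cos(0.0°) + j·sin(0.0°)) = 36.4 V
  V3 = 104·(cos(-14.8°) + j·sin(-14.8°)) = 100.5 - j26.57 V
  V4 = 120·(cos(138.1°) + j·sin(138.1°)) = -89.32 + j80.14 V
Step 2 — Sum components: V_total = 41.23 + j47.01 V.
Step 3 — Convert to polar: |V_total| = 62.53 V, ∠V_total = 48.7°.

V_total = 62.53∠48.7° V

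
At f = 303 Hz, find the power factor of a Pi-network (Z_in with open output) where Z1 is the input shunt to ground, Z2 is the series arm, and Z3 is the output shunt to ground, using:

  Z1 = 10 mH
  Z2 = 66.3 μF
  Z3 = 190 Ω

Step 1 — Angular frequency: ω = 2π·f = 2π·303 = 1904 rad/s.
Step 2 — Component impedances:
  Z1: Z = jωL = j·1904·0.01 = 0 + j19.04 Ω
  Z2: Z = 1/(jωC) = -j/(ω·C) = 0 - j7.923 Ω
  Z3: Z = R = 190 Ω
Step 3 — With open output, the series arm Z2 and the output shunt Z3 appear in series to ground: Z2 + Z3 = 190 - j7.923 Ω.
Step 4 — Parallel with input shunt Z1: Z_in = Z1 || (Z2 + Z3) = 1.901 + j18.93 Ω = 19.02∠84.3° Ω.
Step 5 — Power factor: PF = cos(φ) = Re(Z)/|Z| = 1.9011/19.022 = 0.09994.
Step 6 — Type: Im(Z) = 18.93 ⇒ lagging (phase φ = 84.3°).

PF = 0.09994 (lagging, φ = 84.3°)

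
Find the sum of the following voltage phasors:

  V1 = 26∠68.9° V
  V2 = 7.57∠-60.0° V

Step 1 — Convert each phasor to rectangular form:
  V1 = 26·(cos(68.9°) + j·sin(68.9°)) = 9.36 + j24.26 V
  V2 = 7.57·(cos(-60.0°) + j·sin(-60.0°)) = 3.785 - j6.556 V
Step 2 — Sum components: V_total = 13.14 + j17.7 V.
Step 3 — Convert to polar: |V_total| = 22.05 V, ∠V_total = 53.4°.

V_total = 22.05∠53.4° V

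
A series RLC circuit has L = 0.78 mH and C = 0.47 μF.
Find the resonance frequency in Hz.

Step 1 — Resonance condition Im(Z)=0 gives ω₀ = 1/√(LC).
Step 2 — ω₀ = 1/√(0.00078·4.7e-07) = 5.223e+04 rad/s.
Step 3 — f₀ = ω₀/(2π) = 8312 Hz.

f₀ = 8312 Hz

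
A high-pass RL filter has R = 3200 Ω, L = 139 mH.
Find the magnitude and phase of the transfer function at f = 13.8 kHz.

Step 1 — Angular frequency: ω = 2π·1.38e+04 = 8.671e+04 rad/s.
Step 2 — Transfer function: H(jω) = jωL/(R + jωL).
Step 3 — Numerator jωL = j·1.205e+04; denominator R + jωL = 3200 + j1.205e+04.
Step 4 — H = 0.9341 + j0.248.
Step 5 — Magnitude: |H| = 0.9665 (-0.3 dB); phase: φ = 14.9°.

|H| = 0.9665 (-0.3 dB), φ = 14.9°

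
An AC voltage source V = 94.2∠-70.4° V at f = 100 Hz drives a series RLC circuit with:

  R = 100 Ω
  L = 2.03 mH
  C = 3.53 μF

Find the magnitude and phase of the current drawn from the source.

Step 1 — Angular frequency: ω = 2π·f = 2π·100 = 628.3 rad/s.
Step 2 — Component impedances:
  R: Z = R = 100 Ω
  L: Z = jωL = j·628.3·0.00203 = 0 + j1.275 Ω
  C: Z = 1/(jωC) = -j/(ω·C) = 0 - j450.9 Ω
Step 3 — Series combination: Z_total = R + L + C = 100 - j449.6 Ω = 460.6∠-77.5° Ω.
Step 4 — Source phasor: V = 94.2∠-70.4° V = 31.6 - j88.74 V.
Step 5 — Ohm's law: I = V / Z_total = (31.6 - j88.74) / (100 - j449.6) = 0.203 + j0.02514 A.
Step 6 — Convert to polar: |I| = 0.2045 A, ∠I = 7.1°.

I = 0.2045∠7.1° A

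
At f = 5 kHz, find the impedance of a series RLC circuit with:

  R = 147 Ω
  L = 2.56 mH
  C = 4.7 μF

Step 1 — Angular frequency: ω = 2π·f = 2π·5000 = 3.142e+04 rad/s.
Step 2 — Component impedances:
  R: Z = R = 147 Ω
  L: Z = jωL = j·3.142e+04·0.00256 = 0 + j80.42 Ω
  C: Z = 1/(jωC) = -j/(ω·C) = 0 - j6.773 Ω
Step 3 — Series combination: Z_total = R + L + C = 147 + j73.65 Ω = 164.4∠26.6° Ω.

Z = 147 + j73.65 Ω = 164.4∠26.6° Ω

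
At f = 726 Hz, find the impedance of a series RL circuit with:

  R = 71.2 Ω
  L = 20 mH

Step 1 — Angular frequency: ω = 2π·f = 2π·726 = 4562 rad/s.
Step 2 — Component impedances:
  R: Z = R = 71.2 Ω
  L: Z = jωL = j·4562·0.02 = 0 + j91.23 Ω
Step 3 — Series combination: Z_total = R + L = 71.2 + j91.23 Ω = 115.7∠52.0° Ω.

Z = 71.2 + j91.23 Ω = 115.7∠52.0° Ω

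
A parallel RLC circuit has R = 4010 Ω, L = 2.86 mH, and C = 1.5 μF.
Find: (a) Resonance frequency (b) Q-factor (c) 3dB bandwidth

Step 1 — Resonance: ω₀ = 1/√(LC) = 1/√(0.00286·1.5e-06) = 1.527e+04 rad/s.
Step 2 — f₀ = ω₀/(2π) = 2430 Hz.
Step 3 — Parallel Q: Q = R/(ω₀L) = 4010/(1.527e+04·0.00286) = 91.83.
Step 4 — Bandwidth: Δω = ω₀/Q = 166.3 rad/s; BW = Δω/(2π) = 26.46 Hz.

(a) f₀ = 2430 Hz  (b) Q = 91.83  (c) BW = 26.46 Hz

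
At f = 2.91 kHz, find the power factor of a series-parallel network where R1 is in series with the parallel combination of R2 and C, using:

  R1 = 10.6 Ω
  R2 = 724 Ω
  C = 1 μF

Step 1 — Angular frequency: ω = 2π·f = 2π·2910 = 1.828e+04 rad/s.
Step 2 — Component impedances:
  R1: Z = R = 10.6 Ω
  R2: Z = R = 724 Ω
  C: Z = 1/(jωC) = -j/(ω·C) = 0 - j54.69 Ω
Step 3 — Parallel branch: R2 || C = 1/(1/R2 + 1/C) = 4.108 - j54.38 Ω.
Step 4 — Series with R1: Z_total = R1 + (R2 || C) = 14.71 - j54.38 Ω = 56.34∠-74.9° Ω.
Step 5 — Power factor: PF = cos(φ) = Re(Z)/|Z| = 14.71/56.34 = 0.2611.
Step 6 — Type: Im(Z) = -54.38 ⇒ leading (phase φ = -74.9°).

PF = 0.2611 (leading, φ = -74.9°)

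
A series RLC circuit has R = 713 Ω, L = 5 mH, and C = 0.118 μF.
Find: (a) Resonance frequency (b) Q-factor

Step 1 — Resonance condition Im(Z)=0 gives ω₀ = 1/√(LC).
Step 2 — ω₀ = 1/√(0.005·1.18e-07) = 4.117e+04 rad/s.
Step 3 — f₀ = ω₀/(2π) = 6552 Hz.
Step 4 — Series Q: Q = ω₀L/R = 4.117e+04·0.005/713 = 0.2887.

(a) f₀ = 6552 Hz  (b) Q = 0.2887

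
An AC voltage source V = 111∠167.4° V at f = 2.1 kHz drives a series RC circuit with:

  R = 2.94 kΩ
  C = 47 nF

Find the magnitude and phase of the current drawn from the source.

Step 1 — Angular frequency: ω = 2π·f = 2π·2100 = 1.319e+04 rad/s.
Step 2 — Component impedances:
  R: Z = R = 2940 Ω
  C: Z = 1/(jωC) = -j/(ω·C) = 0 - j1613 Ω
Step 3 — Series combination: Z_total = R + C = 2940 - j1613 Ω = 3353∠-28.7° Ω.
Step 4 — Source phasor: V = 111∠167.4° V = -108.3 + j24.21 V.
Step 5 — Ohm's law: I = V / Z_total = (-108.3 + j24.21) / (2940 - j1613) = -0.0318 - j0.009204 A.
Step 6 — Convert to polar: |I| = 0.0331 A, ∠I = -163.9°.

I = 0.0331∠-163.9° A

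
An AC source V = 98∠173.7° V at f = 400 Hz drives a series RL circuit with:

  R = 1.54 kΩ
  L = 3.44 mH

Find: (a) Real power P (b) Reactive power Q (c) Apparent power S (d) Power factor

Step 1 — Angular frequency: ω = 2π·f = 2π·400 = 2513 rad/s.
Step 2 — Component impedances:
  R: Z = R = 1540 Ω
  L: Z = jωL = j·2513·0.00344 = 0 + j8.646 Ω
Step 3 — Series combination: Z_total = R + L = 1540 + j8.646 Ω = 1540∠0.3° Ω.
Step 4 — Source phasor: V = 98∠173.7° V = -97.41 + j10.75 V.
Step 5 — Current: I = V / Z = -0.06321 + j0.007338 A = 0.06364∠173.4° A.
Step 6 — Complex power: S = V·I* = 6.236 + j0.03501 VA.
Step 7 — Real power: P = Re(S) = 6.236 W.
Step 8 — Reactive power: Q = Im(S) = 0.03501 VAR.
Step 9 — Apparent power: |S| = 6.236 VA.
Step 10 — Power factor: PF = P/|S| = 1 (lagging).

(a) P = 6.236 W  (b) Q = 0.03501 VAR  (c) S = 6.236 VA  (d) PF = 1 (lagging)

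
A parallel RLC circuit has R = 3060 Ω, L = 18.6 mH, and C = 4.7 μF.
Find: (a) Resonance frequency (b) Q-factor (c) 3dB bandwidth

Step 1 — Resonance: ω₀ = 1/√(LC) = 1/√(0.0186·4.7e-06) = 3382 rad/s.
Step 2 — f₀ = ω₀/(2π) = 538.3 Hz.
Step 3 — Parallel Q: Q = R/(ω₀L) = 3060/(3382·0.0186) = 48.64.
Step 4 — Bandwidth: Δω = ω₀/Q = 69.53 rad/s; BW = Δω/(2π) = 11.07 Hz.

(a) f₀ = 538.3 Hz  (b) Q = 48.64  (c) BW = 11.07 Hz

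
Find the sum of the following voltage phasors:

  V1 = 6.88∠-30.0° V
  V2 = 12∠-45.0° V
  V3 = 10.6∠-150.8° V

Step 1 — Convert each phasor to rectangular form:
  V1 = 6.88·(cos(-30.0°) + j·sin(-30.0°)) = 5.958 - j3.44 V
  V2 = 12·(cos(-45.0°) + j·sin(-45.0°)) = 8.485 - j8.485 V
  V3 = 10.6·(cos(-150.8°) + j·sin(-150.8°)) = -9.253 - j5.171 V
Step 2 — Sum components: V_total = 5.191 - j17.1 V.
Step 3 — Convert to polar: |V_total| = 17.87 V, ∠V_total = -73.1°.

V_total = 17.87∠-73.1° V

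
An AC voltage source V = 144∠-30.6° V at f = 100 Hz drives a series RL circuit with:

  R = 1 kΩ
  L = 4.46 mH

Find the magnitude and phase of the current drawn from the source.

Step 1 — Angular frequency: ω = 2π·f = 2π·100 = 628.3 rad/s.
Step 2 — Component impedances:
  R: Z = R = 1000 Ω
  L: Z = jωL = j·628.3·0.00446 = 0 + j2.802 Ω
Step 3 — Series combination: Z_total = R + L = 1000 + j2.802 Ω = 1000∠0.2° Ω.
Step 4 — Source phasor: V = 144∠-30.6° V = 123.9 - j73.3 V.
Step 5 — Ohm's law: I = V / Z_total = (123.9 - j73.3) / (1000 + j2.802) = 0.1237 - j0.07365 A.
Step 6 — Convert to polar: |I| = 0.144 A, ∠I = -30.8°.

I = 0.144∠-30.8° A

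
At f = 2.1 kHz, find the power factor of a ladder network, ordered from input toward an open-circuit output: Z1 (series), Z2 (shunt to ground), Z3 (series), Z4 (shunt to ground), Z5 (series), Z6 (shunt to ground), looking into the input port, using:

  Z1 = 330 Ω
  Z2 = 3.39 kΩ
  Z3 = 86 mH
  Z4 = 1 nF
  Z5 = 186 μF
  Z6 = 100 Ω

Step 1 — Angular frequency: ω = 2π·f = 2π·2100 = 1.319e+04 rad/s.
Step 2 — Component impedances:
  Z1: Z = R = 330 Ω
  Z2: Z = R = 3390 Ω
  Z3: Z = jωL = j·1.319e+04·0.086 = 0 + j1135 Ω
  Z4: Z = 1/(jωC) = -j/(ω·C) = 0 - j7.579e+04 Ω
  Z5: Z = 1/(jωC) = -j/(ω·C) = 0 - j0.4075 Ω
  Z6: Z = R = 100 Ω
Step 3 — Ladder network (open output): work backward from the far end, alternating series and parallel combinations. Z_in = 741.7 + j967.9 Ω = 1219∠52.5° Ω.
Step 4 — Power factor: PF = cos(φ) = Re(Z)/|Z| = 741.69/1219.4 = 0.6082.
Step 5 — Type: Im(Z) = 967.9 ⇒ lagging (phase φ = 52.5°).

PF = 0.6082 (lagging, φ = 52.5°)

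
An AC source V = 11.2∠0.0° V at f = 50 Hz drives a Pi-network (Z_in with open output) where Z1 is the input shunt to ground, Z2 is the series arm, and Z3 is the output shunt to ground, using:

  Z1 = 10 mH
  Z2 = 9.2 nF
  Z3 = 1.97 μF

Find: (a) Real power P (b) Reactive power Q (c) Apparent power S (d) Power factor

Step 1 — Angular frequency: ω = 2π·f = 2π·50 = 314.2 rad/s.
Step 2 — Component impedances:
  Z1: Z = jωL = j·314.2·0.01 = 0 + j3.142 Ω
  Z2: Z = 1/(jωC) = -j/(ω·C) = 0 - j3.46e+05 Ω
  Z3: Z = 1/(jωC) = -j/(ω·C) = 0 - j1616 Ω
Step 3 — With open output, the series arm Z2 and the output shunt Z3 appear in series to ground: Z2 + Z3 = 0 - j3.476e+05 Ω.
Step 4 — Parallel with input shunt Z1: Z_in = Z1 || (Z2 + Z3) = 0 + j3.142 Ω = 3.142∠90.0° Ω.
Step 5 — Source phasor: V = 11.2∠0.0° V = 11.2 V.
Step 6 — Current: I = V / Z = 0 - j3.565 A = 3.565∠-90.0° A.
Step 7 — Complex power: S = V·I* = 0 + j39.93 VA.
Step 8 — Real power: P = Re(S) = 0 W.
Step 9 — Reactive power: Q = Im(S) = 39.93 VAR.
Step 10 — Apparent power: |S| = 39.93 VA.
Step 11 — Power factor: PF = P/|S| = 0 (lagging).

(a) P = 0 W  (b) Q = 39.93 VAR  (c) S = 39.93 VA  (d) PF = 0 (lagging)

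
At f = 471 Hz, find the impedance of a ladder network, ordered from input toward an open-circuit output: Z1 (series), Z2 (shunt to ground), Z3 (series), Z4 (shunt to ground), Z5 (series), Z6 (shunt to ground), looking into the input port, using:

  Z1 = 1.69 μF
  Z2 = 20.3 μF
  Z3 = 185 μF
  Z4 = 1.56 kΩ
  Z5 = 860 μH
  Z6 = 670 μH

Step 1 — Angular frequency: ω = 2π·f = 2π·471 = 2959 rad/s.
Step 2 — Component impedances:
  Z1: Z = 1/(jωC) = -j/(ω·C) = 0 - j199.9 Ω
  Z2: Z = 1/(jωC) = -j/(ω·C) = 0 - j16.65 Ω
  Z3: Z = 1/(jωC) = -j/(ω·C) = 0 - j1.827 Ω
  Z4: Z = R = 1560 Ω
  Z5: Z = jωL = j·2959·0.00086 = 0 + j2.545 Ω
  Z6: Z = jωL = j·2959·0.00067 = 0 + j1.983 Ω
Step 3 — Ladder network (open output): work backward from the far end, alternating series and parallel combinations. Z_in = 0.01873 - j196.7 Ω = 196.7∠-90.0° Ω.

Z = 0.01873 - j196.7 Ω = 196.7∠-90.0° Ω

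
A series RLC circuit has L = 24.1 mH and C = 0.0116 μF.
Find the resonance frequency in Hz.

Step 1 — Resonance condition Im(Z)=0 gives ω₀ = 1/√(LC).
Step 2 — ω₀ = 1/√(0.0241·1.16e-08) = 5.981e+04 rad/s.
Step 3 — f₀ = ω₀/(2π) = 9519 Hz.

f₀ = 9519 Hz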